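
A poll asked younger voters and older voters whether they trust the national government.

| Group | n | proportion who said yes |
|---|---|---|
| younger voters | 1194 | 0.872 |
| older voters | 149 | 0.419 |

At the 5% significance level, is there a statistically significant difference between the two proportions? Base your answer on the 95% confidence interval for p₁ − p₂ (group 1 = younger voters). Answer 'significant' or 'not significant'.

SE₁ = √(p̂₁(1−p̂₁)/n₁) = √(0.8720·0.1280/1194) = 0.00967; SE₂ = √(0.4190·0.5810/149) = 0.04042.
Independent samples: SE of the difference = √(SE₁² + SE₂²) = √(0.0000935089 + 0.0016337764) = 0.04156.
z* for 95% confidence is 1.960, so the margin of error is 1.960 × 0.04156 = 0.08146.
Point estimate p̂₁ − p̂₂ = 0.8720 − 0.4190 = 0.4530.
0.4530 ± 0.08146 → (0.37154, 0.53446).
The interval (0.37154, 0.53446) does not contain 0, so the difference is significant.

significant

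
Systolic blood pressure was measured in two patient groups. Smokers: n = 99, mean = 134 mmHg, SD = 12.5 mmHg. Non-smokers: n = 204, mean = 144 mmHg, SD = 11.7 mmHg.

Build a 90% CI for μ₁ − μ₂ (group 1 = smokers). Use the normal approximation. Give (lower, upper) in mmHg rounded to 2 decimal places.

(-12.47, -7.53)

Per-group SEs: s₁/√n₁ = 12.5/√99 = 1.2563, s₂/√n₂ = 11.7/√204 = 0.8192.
Unpooled SE of the difference: √(1.57828969 + 0.67108864) = 1.4998.
Margin of error = z* · SE = 1.645 × 1.4998 = 2.4672.
x̄₁ − x̄₂ = 134 − 144 = -10.0000.
CI: -10.0000 ± 2.4672 = (-12.47, -7.53).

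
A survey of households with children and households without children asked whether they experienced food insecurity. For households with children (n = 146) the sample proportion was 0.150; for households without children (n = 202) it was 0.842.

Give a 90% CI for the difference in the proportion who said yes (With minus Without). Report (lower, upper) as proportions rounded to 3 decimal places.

(-0.756, -0.628)

SE₁ = √(p̂₁(1−p̂₁)/n₁) = √(0.1500·0.8500/146) = 0.02955; SE₂ = √(0.8420·0.1580/202) = 0.02566.
Independent samples: SE of the difference = √(SE₁² + SE₂²) = √(0.0008732025 + 0.0006584356) = 0.03914.
z* for 90% confidence is 1.645, so the margin of error is 1.645 × 0.03914 = 0.06439.
Point estimate p̂₁ − p̂₂ = 0.1500 − 0.8420 = -0.6920.
-0.6920 ± 0.06439 → (-0.756, -0.628).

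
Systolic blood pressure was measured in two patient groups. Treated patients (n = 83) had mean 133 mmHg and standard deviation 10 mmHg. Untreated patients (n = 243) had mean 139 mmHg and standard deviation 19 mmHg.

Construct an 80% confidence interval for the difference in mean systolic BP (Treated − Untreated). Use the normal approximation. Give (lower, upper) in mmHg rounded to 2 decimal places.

SE₁ = s₁/√n₁ = 10/√83 = 1.0976; SE₂ = 19/√243 = 1.2189.
Independent samples, unequal variances: SE_diff = √(SE₁² + SE₂²) = √(1.20472576 + 1.48571721) = 1.6403.
z* = 1.282, so margin of error = 1.282 × 1.6403 = 2.1029.
Difference in means = 133 − 139 = -6.0000.
-6.0000 ± 2.1029 → (-8.10, -3.90).

(-8.10, -3.90)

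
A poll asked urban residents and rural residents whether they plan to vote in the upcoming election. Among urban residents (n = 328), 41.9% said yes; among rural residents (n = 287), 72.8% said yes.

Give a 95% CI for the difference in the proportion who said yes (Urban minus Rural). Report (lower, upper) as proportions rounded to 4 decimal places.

(-0.3832, -0.2348)

Each SE is √(p̂(1−p̂)/n): √(0.4190·0.5810/328) = 0.02724 and √(0.7280·0.2720/287) = 0.02627.
SE(p̂₁ − p̂₂) = √(SE₁² + SE₂²) = √(0.0007420176 + 0.0006901129) = 0.03784, since the two samples are independent.
At 95% confidence z* = 1.960; margin = 1.960 × 0.03784 = 0.07417.
The difference is 0.4190 − 0.7280 = -0.3090, so the interval is -0.3090 ± 0.07417 = (-0.3832, -0.2348).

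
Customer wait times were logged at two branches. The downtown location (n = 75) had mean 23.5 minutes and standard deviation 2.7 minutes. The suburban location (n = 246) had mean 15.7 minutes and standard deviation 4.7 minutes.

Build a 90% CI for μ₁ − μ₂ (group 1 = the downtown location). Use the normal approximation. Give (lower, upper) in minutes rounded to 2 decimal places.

Standard errors of each mean: 2.7/√75 = 0.3118 and 4.7/√246 = 0.2997.
SE(x̄₁ − x̄₂) = √(0.3118² + 0.2997²) = 0.4325 for independent samples with unequal variances.
With z* = 1.645, the margin is 1.645 × 0.4325 = 0.7115.
x̄₁ − x̄₂ = 23.5 − 15.7 = 7.8000; the interval is 7.8000 ± 0.7115 = (7.09, 8.51).

(7.09, 8.51)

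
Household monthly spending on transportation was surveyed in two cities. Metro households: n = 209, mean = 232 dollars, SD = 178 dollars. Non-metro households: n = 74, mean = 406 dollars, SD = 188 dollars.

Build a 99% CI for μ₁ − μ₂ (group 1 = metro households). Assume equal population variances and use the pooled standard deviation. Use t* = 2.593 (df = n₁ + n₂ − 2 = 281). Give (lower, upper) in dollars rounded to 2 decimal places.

s_p = √[((n₁−1)s₁² + (n₂−1)s₂²)/(n₁+n₂−2)] = √[(208·178² + 73·188²)/281] = 180.6511.
SE = 180.6511·√(1/209 + 1/74) = 24.4368.
With t* = 2.593, margin = 2.593 × 24.4368 = 63.3646.
x̄₁ − x̄₂ = 232 − 406 = -174.0000; interval -174.0000 ± 63.3646 = (-237.36, -110.64).

(-237.36, -110.64)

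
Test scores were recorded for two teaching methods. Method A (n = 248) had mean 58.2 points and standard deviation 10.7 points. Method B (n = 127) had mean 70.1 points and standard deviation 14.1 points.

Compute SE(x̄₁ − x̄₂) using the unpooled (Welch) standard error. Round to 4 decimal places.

1.4238

Standard errors of each mean: 10.7/√248 = 0.6795 and 14.1/√127 = 1.2512.
SE(x̄₁ − x̄₂) = √(0.6795² + 1.2512²) = 1.4238 for independent samples with unequal variances.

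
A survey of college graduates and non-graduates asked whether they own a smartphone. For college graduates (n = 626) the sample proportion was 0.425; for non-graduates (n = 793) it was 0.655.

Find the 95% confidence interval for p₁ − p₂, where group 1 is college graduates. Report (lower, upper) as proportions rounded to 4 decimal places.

SE₁ = √(p̂₁(1−p̂₁)/n₁) = √(0.4250·0.5750/626) = 0.01976; SE₂ = √(0.6550·0.3450/793) = 0.01688.
Independent samples: SE of the difference = √(SE₁² + SE₂²) = √(0.0003904576 + 0.0002849344) = 0.02599.
z* for 95% confidence is 1.960, so the margin of error is 1.960 × 0.02599 = 0.05094.
Point estimate p̂₁ − p̂₂ = 0.4250 − 0.6550 = -0.2300.
-0.2300 ± 0.05094 → (-0.2809, -0.1791).

(-0.2809, -0.1791)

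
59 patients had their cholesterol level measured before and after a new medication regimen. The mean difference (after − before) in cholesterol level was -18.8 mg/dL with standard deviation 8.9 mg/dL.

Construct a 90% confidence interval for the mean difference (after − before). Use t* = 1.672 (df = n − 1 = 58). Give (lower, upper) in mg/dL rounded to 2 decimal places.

This is a matched-pairs design, so SE = s_d/√n = 8.9/√59 = 1.1587.
Margin = 1.672 × 1.1587 = 1.9373; the interval is -18.8 ± 1.9373 = (-20.74, -16.86).

(-20.74, -16.86)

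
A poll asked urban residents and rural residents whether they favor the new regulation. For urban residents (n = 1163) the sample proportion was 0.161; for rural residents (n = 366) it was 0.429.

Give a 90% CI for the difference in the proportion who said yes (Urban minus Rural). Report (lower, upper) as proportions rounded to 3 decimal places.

(-0.314, -0.222)

SE₁ = √(p̂₁(1−p̂₁)/n₁) = √(0.1610·0.8390/1163) = 0.01078; SE₂ = √(0.4290·0.5710/366) = 0.02587.
Independent samples: SE of the difference = √(SE₁² + SE₂²) = √(0.0001162084 + 0.0006692569) = 0.02803.
z* for 90% confidence is 1.645, so the margin of error is 1.645 × 0.02803 = 0.04611.
Point estimate p̂₁ − p̂₂ = 0.1610 − 0.4290 = -0.2680.
-0.2680 ± 0.04611 → (-0.314, -0.222).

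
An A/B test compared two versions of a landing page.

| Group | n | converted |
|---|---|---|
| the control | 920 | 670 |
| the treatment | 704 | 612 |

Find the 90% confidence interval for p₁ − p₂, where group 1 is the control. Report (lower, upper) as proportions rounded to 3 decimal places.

Sample proportions: 670/920 = 0.7283, 612/704 = 0.8693.
Each SE is √(p̂(1−p̂)/n): √(0.7283·0.2717/920) = 0.01467 and √(0.8693·0.1307/704) = 0.01270.
SE(p̂₁ − p̂₂) = √(SE₁² + SE₂²) = √(0.0002152089 + 0.00016129) = 0.01940, since the two samples are independent.
At 90% confidence z* = 1.645; margin = 1.645 × 0.01940 = 0.03191.
The difference is 0.7283 − 0.8693 = -0.1410, so the interval is -0.1410 ± 0.03191 = (-0.173, -0.109).

(-0.173, -0.109)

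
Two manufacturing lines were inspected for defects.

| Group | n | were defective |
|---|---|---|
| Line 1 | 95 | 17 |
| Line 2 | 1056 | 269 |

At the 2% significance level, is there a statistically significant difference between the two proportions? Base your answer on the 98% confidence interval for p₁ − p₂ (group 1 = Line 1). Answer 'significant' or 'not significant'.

not significant

Sample proportions: 17/95 = 0.1789, 269/1056 = 0.2547.
Each SE is √(p̂(1−p̂)/n): √(0.1789·0.8211/95) = 0.03932 and √(0.2547·0.7453/1056) = 0.01341.
SE(p̂₁ − p̂₂) = √(SE₁² + SE₂²) = √(0.0015460624 + 0.0001798281) = 0.04154, since the two samples are independent.
At 98% confidence z* = 2.326; margin = 2.326 × 0.04154 = 0.09662.
The difference is 0.1789 − 0.2547 = -0.0758, so the interval is -0.0758 ± 0.09662 = (-0.17242, 0.02082).
The interval (-0.17242, 0.02082) contains 0, so the difference is not significant.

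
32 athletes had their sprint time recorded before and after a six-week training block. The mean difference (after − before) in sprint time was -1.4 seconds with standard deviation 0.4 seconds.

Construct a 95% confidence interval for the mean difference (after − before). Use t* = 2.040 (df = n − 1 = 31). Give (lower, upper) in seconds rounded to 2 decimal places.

Paired design: SE = s_d/√n = 0.4/√32 = 0.0707.
t* = 2.040; margin of error = 2.040 × 0.0707 = 0.1442.
-1.4 ± 0.1442 → (-1.54, -1.26).

(-1.54, -1.26)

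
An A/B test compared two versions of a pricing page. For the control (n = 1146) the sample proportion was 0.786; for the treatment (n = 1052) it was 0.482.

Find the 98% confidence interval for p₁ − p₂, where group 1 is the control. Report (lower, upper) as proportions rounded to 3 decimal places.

(0.258, 0.350)

The two standard errors are √(0.7860×0.2140/1146) = 0.01212 and √(0.4820×0.5180/1052) = 0.01541.
Because the samples are independent, SE_diff = √(0.01212² + 0.01541²) = 0.01961.
Using z* = 2.326 for 98%, ME = 2.326 × 0.01961 = 0.04561.
p̂₁ − p̂₂ = 0.3040; interval 0.3040 ± 0.04561 gives (0.258, 0.350).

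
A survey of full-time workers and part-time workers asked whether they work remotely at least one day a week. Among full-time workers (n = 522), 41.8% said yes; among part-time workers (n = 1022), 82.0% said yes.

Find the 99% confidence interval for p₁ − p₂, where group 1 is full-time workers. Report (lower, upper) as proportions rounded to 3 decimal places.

(-0.466, -0.338)

The two standard errors are √(0.4180×0.5820/522) = 0.02159 and √(0.8200×0.1800/1022) = 0.01202.
Because the samples are independent, SE_diff = √(0.02159² + 0.01202²) = 0.02471.
Using z* = 2.576 for 99%, ME = 2.576 × 0.02471 = 0.06365.
p̂₁ − p̂₂ = -0.4020; interval -0.4020 ± 0.06365 gives (-0.466, -0.338).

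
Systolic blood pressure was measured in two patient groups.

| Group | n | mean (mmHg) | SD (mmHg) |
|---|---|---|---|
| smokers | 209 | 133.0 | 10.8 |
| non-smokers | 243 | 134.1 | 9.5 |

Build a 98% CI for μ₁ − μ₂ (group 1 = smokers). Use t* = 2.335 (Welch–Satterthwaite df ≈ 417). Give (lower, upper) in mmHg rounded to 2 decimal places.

(-3.35, 1.15)

SE₁ = s₁/√n₁ = 10.8/√209 = 0.7471; SE₂ = 9.5/√243 = 0.6094.
Independent samples, unequal variances: SE_diff = √(SE₁² + SE₂²) = √(0.55815841 + 0.37136836) = 0.9641.
t* = 2.335, so margin of error = 2.335 × 0.9641 = 2.2512.
Difference in means = 133.0 − 134.1 = -1.1000.
-1.1000 ± 2.2512 → (-3.35, 1.15).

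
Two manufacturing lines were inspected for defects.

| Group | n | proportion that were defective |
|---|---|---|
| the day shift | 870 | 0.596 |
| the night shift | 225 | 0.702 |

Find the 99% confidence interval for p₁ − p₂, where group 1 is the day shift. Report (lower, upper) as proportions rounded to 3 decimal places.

(-0.195, -0.017)

SE₁ = √(p̂₁(1−p̂₁)/n₁) = √(0.5960·0.4040/870) = 0.01664; SE₂ = √(0.7020·0.2980/225) = 0.03049.
Independent samples: SE of the difference = √(SE₁² + SE₂²) = √(0.0002768896 + 0.0009296401) = 0.03474.
z* for 99% confidence is 2.576, so the margin of error is 2.576 × 0.03474 = 0.08949.
Point estimate p̂₁ − p̂₂ = 0.5960 − 0.7020 = -0.1060.
-0.1060 ± 0.08949 → (-0.195, -0.017).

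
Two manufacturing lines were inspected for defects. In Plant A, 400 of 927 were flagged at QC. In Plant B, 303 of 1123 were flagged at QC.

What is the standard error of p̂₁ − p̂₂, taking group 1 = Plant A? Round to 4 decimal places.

Sample proportions: 400/927 = 0.4315, 303/1123 = 0.2698.
Each SE is √(p̂(1−p̂)/n): √(0.4315·0.5685/927) = 0.01627 and √(0.2698·0.7302/1123) = 0.01325.
SE(p̂₁ − p̂₂) = √(SE₁² + SE₂²) = √(0.0002647129 + 0.0001755625) = 0.02098, since the two samples are independent.

0.0210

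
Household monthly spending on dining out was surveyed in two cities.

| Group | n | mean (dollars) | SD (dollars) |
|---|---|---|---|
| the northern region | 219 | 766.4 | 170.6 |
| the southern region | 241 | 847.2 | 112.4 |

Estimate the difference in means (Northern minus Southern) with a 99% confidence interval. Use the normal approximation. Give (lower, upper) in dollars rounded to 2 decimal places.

SE₁ = s₁/√n₁ = 170.6/√219 = 11.5281; SE₂ = 112.4/√241 = 7.2403.
Independent samples, unequal variances: SE_diff = √(SE₁² + SE₂²) = √(132.89708961 + 52.42194409) = 13.6132.
z* = 2.576, so margin of error = 2.576 × 13.6132 = 35.0676.
Difference in means = 766.4 − 847.2 = -80.8000.
-80.8000 ± 35.0676 → (-115.87, -45.73).

(-115.87, -45.73)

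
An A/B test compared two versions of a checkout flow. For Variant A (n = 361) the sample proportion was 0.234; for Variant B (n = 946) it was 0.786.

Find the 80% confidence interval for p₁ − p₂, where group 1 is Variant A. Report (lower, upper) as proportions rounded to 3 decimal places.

Each SE is √(p̂(1−p̂)/n): √(0.2340·0.7660/361) = 0.02228 and √(0.7860·0.2140/946) = 0.01333.
SE(p̂₁ − p̂₂) = √(SE₁² + SE₂²) = √(0.0004963984 + 0.0001776889) = 0.02596, since the two samples are independent.
At 80% confidence z* = 1.282; margin = 1.282 × 0.02596 = 0.03328.
The difference is 0.2340 − 0.7860 = -0.5520, so the interval is -0.5520 ± 0.03328 = (-0.585, -0.519).

(-0.585, -0.519)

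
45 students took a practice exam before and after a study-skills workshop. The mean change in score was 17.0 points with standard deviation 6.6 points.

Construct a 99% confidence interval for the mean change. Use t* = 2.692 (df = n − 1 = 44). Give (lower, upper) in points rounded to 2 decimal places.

Paired design: SE = s_d/√n = 6.6/√45 = 0.9839.
t* = 2.692; margin of error = 2.692 × 0.9839 = 2.6487.
17.0 ± 2.6487 → (14.35, 19.65).

(14.35, 19.65)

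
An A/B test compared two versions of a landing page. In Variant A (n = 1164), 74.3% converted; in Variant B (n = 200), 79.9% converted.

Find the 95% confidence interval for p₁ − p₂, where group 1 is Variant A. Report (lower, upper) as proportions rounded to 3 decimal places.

The two standard errors are √(0.7430×0.2570/1164) = 0.01281 and √(0.7990×0.2010/200) = 0.02834.
Because the samples are independent, SE_diff = √(0.01281² + 0.02834²) = 0.03110.
Using z* = 1.960 for 95%, ME = 1.960 × 0.03110 = 0.06096.
p̂₁ − p̂₂ = -0.0560; interval -0.0560 ± 0.06096 gives (-0.117, 0.005).

(-0.117, 0.005)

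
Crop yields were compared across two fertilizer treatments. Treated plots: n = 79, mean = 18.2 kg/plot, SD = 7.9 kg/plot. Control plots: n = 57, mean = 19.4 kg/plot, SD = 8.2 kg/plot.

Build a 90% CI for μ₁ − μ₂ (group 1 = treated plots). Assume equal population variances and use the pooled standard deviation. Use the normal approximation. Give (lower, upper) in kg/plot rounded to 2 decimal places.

s_p = √[((n₁−1)s₁² + (n₂−1)s₂²)/(n₁+n₂−2)] = √[(78·7.9² + 56·8.2²)/134] = 8.0267.
SE = 8.0267·√(1/79 + 1/57) = 1.3949.
With z* = 1.645, margin = 1.645 × 1.3949 = 2.2946.
x̄₁ − x̄₂ = 18.2 − 19.4 = -1.2000; interval -1.2000 ± 2.2946 = (-3.49, 1.09).

(-3.49, 1.09)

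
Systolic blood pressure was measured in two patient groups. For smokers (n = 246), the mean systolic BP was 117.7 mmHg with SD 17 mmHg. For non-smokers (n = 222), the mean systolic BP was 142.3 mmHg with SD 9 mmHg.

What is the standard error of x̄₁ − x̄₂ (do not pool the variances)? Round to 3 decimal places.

Standard errors of each mean: 17/√246 = 1.0839 and 9/√222 = 0.6040.
SE(x̄₁ − x̄₂) = √(1.0839² + 0.6040²) = 1.2408 for independent samples with unequal variances.

1.241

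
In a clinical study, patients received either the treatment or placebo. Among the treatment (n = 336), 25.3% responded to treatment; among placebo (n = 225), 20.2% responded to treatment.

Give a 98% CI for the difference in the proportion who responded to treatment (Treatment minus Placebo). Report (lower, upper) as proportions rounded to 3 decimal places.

(-0.032, 0.134)

SE₁ = √(p̂₁(1−p̂₁)/n₁) = √(0.2530·0.7470/336) = 0.02372; SE₂ = √(0.2020·0.7980/225) = 0.02677.
Independent samples: SE of the difference = √(SE₁² + SE₂²) = √(0.0005626384 + 0.0007166329) = 0.03577.
z* for 98% confidence is 2.326, so the margin of error is 2.326 × 0.03577 = 0.08320.
Point estimate p̂₁ − p̂₂ = 0.2530 − 0.2020 = 0.0510.
0.0510 ± 0.08320 → (-0.032, 0.134).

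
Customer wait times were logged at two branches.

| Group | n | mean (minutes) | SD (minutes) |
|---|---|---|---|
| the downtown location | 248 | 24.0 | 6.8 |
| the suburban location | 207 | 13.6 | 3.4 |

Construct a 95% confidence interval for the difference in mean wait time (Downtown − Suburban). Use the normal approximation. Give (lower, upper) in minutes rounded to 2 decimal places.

Per-group SEs: s₁/√n₁ = 6.8/√248 = 0.4318, s₂/√n₂ = 3.4/√207 = 0.2363.
Unpooled SE of the difference: √(0.18645124 + 0.05583769) = 0.4922.
Margin of error = z* · SE = 1.960 × 0.4922 = 0.9647.
x̄₁ − x̄₂ = 24.0 − 13.6 = 10.4000.
CI: 10.4000 ± 0.9647 = (9.44, 11.36).

(9.44, 11.36)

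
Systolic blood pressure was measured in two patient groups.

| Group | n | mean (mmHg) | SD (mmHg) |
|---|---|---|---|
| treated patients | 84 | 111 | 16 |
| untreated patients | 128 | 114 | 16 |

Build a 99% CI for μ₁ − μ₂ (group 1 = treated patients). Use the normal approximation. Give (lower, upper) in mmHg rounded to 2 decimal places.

(-8.79, 2.79)

SE₁ = s₁/√n₁ = 16/√84 = 1.7457; SE₂ = 16/√128 = 1.4142.
Independent samples, unequal variances: SE_diff = √(SE₁² + SE₂²) = √(3.04746849 + 1.99996164) = 2.2466.
z* = 2.576, so margin of error = 2.576 × 2.2466 = 5.7872.
Difference in means = 111 − 114 = -3.0000.
-3.0000 ± 5.7872 → (-8.79, 2.79).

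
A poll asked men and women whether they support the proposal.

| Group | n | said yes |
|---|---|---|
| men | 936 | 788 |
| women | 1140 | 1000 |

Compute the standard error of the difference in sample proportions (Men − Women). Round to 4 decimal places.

0.0154

Sample proportions: 788/936 = 0.8419, 1000/1140 = 0.8772.
Each SE is √(p̂(1−p̂)/n): √(0.8419·0.1581/936) = 0.01192 and √(0.8772·0.1228/1140) = 0.00972.
SE(p̂₁ − p̂₂) = √(SE₁² + SE₂²) = √(0.0001420864 + 0.0000944784) = 0.01538, since the two samples are independent.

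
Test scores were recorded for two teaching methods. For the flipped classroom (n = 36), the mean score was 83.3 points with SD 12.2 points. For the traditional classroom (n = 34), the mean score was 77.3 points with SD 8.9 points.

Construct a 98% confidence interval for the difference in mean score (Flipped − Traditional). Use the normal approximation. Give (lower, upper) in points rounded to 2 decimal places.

(0.09, 11.91)

SE₁ = s₁/√n₁ = 12.2/√36 = 2.0333; SE₂ = 8.9/√34 = 1.5263.
Independent samples, unequal variances: SE_diff = √(SE₁² + SE₂²) = √(4.13430889 + 2.32959169) = 2.5424.
z* = 2.326, so margin of error = 2.326 × 2.5424 = 5.9136.
Difference in means = 83.3 − 77.3 = 6.0000.
6.0000 ± 5.9136 → (0.09, 11.91).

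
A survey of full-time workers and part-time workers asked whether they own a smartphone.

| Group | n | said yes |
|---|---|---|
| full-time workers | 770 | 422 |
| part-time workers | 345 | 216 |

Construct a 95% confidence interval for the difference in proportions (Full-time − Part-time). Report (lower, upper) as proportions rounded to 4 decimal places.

First, p̂₁ = 422/770 = 0.5481; p̂₂ = 216/345 = 0.6261.
The two standard errors are √(0.5481×0.4519/770) = 0.01794 and √(0.6261×0.3739/345) = 0.02605.
Because the samples are independent, SE_diff = √(0.01794² + 0.02605²) = 0.03163.
Using z* = 1.960 for 95%, ME = 1.960 × 0.03163 = 0.06199.
p̂₁ − p̂₂ = -0.0780; interval -0.0780 ± 0.06199 gives (-0.1400, -0.0160).

(-0.1400, -0.0160)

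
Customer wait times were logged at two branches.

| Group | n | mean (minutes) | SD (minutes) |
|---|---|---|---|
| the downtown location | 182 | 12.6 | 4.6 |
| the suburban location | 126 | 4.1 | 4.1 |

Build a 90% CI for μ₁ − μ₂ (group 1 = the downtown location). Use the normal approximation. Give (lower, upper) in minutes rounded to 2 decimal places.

SE₁ = s₁/√n₁ = 4.6/√182 = 0.3410; SE₂ = 4.1/√126 = 0.3653.
Independent samples, unequal variances: SE_diff = √(SE₁² + SE₂²) = √(0.116281 + 0.13344409) = 0.4997.
z* = 1.645, so margin of error = 1.645 × 0.4997 = 0.8220.
Difference in means = 12.6 − 4.1 = 8.5000.
8.5000 ± 0.8220 → (7.68, 9.32).

(7.68, 9.32)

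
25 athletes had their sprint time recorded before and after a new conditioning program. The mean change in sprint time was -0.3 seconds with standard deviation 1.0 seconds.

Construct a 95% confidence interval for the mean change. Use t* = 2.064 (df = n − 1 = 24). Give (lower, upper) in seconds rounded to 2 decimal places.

This is a matched-pairs design, so SE = s_d/√n = 1.0/√25 = 0.2000.
Margin = 2.064 × 0.2000 = 0.4128; the interval is -0.3 ± 0.4128 = (-0.71, 0.11).

(-0.71, 0.11)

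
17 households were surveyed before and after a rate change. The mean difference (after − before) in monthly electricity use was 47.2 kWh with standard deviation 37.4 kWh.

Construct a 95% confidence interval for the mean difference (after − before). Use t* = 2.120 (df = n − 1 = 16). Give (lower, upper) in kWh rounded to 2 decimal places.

(27.97, 66.43)

This is a matched-pairs design, so SE = s_d/√n = 37.4/√17 = 9.0708.
Margin = 2.120 × 9.0708 = 19.2301; the interval is 47.2 ± 19.2301 = (27.97, 66.43).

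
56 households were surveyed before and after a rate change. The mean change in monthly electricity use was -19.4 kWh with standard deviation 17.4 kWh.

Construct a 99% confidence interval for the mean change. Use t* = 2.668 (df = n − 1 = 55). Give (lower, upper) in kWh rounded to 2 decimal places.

(-25.60, -13.20)

Paired design: SE = s_d/√n = 17.4/√56 = 2.3252.
t* = 2.668; margin of error = 2.668 × 2.3252 = 6.2036.
-19.4 ± 6.2036 → (-25.60, -13.20).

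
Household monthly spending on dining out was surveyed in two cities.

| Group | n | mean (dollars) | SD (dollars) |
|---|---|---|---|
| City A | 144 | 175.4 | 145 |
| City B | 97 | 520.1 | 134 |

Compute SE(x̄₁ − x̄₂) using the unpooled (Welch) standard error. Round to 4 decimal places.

SE₁ = s₁/√n₁ = 145/√144 = 12.0833; SE₂ = 134/√97 = 13.6056.
Independent samples, unequal variances: SE_diff = √(SE₁² + SE₂²) = √(146.00613889 + 185.11235136) = 18.1967.

18.1967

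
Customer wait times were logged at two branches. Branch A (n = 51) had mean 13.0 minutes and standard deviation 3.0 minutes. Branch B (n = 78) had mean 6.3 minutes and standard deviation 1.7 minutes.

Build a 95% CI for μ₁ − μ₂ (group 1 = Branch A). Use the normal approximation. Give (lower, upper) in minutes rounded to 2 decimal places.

(5.79, 7.61)

SE₁ = s₁/√n₁ = 3.0/√51 = 0.4201; SE₂ = 1.7/√78 = 0.1925.
Independent samples, unequal variances: SE_diff = √(SE₁² + SE₂²) = √(0.17648401 + 0.03705625) = 0.4621.
z* = 1.960, so margin of error = 1.960 × 0.4621 = 0.9057.
Difference in means = 13.0 − 6.3 = 6.7000.
6.7000 ± 0.9057 → (5.79, 7.61).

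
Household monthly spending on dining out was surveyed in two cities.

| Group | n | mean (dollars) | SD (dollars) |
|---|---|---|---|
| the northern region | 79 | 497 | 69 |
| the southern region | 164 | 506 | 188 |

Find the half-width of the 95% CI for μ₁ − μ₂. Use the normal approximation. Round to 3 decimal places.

SE₁ = s₁/√n₁ = 69/√79 = 7.7631; SE₂ = 188/√164 = 14.6803.
Independent samples, unequal variances: SE_diff = √(SE₁² + SE₂²) = √(60.26572161 + 215.51120809) = 16.6065.
z* = 1.960, so margin of error = 1.960 × 16.6065 = 32.5487.

32.549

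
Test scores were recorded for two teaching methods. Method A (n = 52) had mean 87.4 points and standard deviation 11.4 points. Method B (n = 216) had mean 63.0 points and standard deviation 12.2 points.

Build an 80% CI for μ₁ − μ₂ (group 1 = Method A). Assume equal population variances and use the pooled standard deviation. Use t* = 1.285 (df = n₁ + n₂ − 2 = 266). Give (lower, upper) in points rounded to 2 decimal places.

Pooled variance s_p² = [51·11.4² + 215·12.2²] / (52+216−2) = 145.2202, so s_p = 12.0507.
SE_diff = s_p·√(1/n₁ + 1/n₂) = 12.0507·√(1/52 + 1/216) = 1.8614.
t* = 1.285; margin = 1.285 × 1.8614 = 2.3919.
Difference = 87.4 − 63.0 = 24.4000.
24.4000 ± 2.3919 → (22.01, 26.79).

(22.01, 26.79)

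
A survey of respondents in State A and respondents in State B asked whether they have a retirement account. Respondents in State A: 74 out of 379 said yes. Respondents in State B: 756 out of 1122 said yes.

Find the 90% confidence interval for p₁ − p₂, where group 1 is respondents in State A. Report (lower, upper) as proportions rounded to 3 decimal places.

Sample proportions: 74/379 = 0.1953, 756/1122 = 0.6738.
Each SE is √(p̂(1−p̂)/n): √(0.1953·0.8047/379) = 0.02036 and √(0.6738·0.3262/1122) = 0.01400.
SE(p̂₁ − p̂₂) = √(SE₁² + SE₂²) = √(0.0004145296 + 0.000196) = 0.02471, since the two samples are independent.
At 90% confidence z* = 1.645; margin = 1.645 × 0.02471 = 0.04065.
The difference is 0.1953 − 0.6738 = -0.4785, so the interval is -0.4785 ± 0.04065 = (-0.519, -0.438).

(-0.519, -0.438)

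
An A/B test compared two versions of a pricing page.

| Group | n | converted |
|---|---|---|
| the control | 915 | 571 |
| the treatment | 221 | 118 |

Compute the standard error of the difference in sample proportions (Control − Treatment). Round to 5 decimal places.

First, p̂₁ = 571/915 = 0.6240; p̂₂ = 118/221 = 0.5339.
The two standard errors are √(0.6240×0.3760/915) = 0.01601 and √(0.5339×0.4661/221) = 0.03356.
Because the samples are independent, SE_diff = √(0.01601² + 0.03356²) = 0.03718.

0.03718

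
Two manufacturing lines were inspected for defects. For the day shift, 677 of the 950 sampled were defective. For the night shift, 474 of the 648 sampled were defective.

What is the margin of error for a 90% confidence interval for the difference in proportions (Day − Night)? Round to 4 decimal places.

0.0375

Sample proportions: 677/950 = 0.7126, 474/648 = 0.7315.
Each SE is √(p̂(1−p̂)/n): √(0.7126·0.2874/950) = 0.01468 and √(0.7315·0.2685/648) = 0.01741.
SE(p̂₁ − p̂₂) = √(SE₁² + SE₂²) = √(0.0002155024 + 0.0003031081) = 0.02277, since the two samples are independent.
At 90% confidence z* = 1.645; margin = 1.645 × 0.02277 = 0.03746.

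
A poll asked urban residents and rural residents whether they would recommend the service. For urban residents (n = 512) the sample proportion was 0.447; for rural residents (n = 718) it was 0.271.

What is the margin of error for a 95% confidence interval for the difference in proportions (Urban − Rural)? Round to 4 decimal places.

0.0540

The two standard errors are √(0.4470×0.5530/512) = 0.02197 and √(0.2710×0.7290/718) = 0.01659.
Because the samples are independent, SE_diff = √(0.02197² + 0.01659²) = 0.02753.
Using z* = 1.960 for 95%, ME = 1.960 × 0.02753 = 0.05396.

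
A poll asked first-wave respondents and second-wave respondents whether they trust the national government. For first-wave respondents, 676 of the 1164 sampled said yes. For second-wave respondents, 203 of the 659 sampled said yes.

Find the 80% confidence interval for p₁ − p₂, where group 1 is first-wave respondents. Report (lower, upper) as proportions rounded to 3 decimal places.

(0.243, 0.302)

Sample proportions: 676/1164 = 0.5808, 203/659 = 0.3080.
Each SE is √(p̂(1−p̂)/n): √(0.5808·0.4192/1164) = 0.01446 and √(0.3080·0.6920/659) = 0.01798.
SE(p̂₁ − p̂₂) = √(SE₁² + SE₂²) = √(0.0002090916 + 0.0003232804) = 0.02307, since the two samples are independent.
At 80% confidence z* = 1.282; margin = 1.282 × 0.02307 = 0.02958.
The difference is 0.5808 − 0.3080 = 0.2728, so the interval is 0.2728 ± 0.02958 = (0.243, 0.302).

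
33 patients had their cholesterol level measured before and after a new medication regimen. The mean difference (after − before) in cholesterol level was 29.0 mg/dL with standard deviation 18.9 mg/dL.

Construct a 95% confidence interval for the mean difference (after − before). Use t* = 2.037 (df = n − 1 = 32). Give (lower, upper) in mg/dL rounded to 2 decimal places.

(22.30, 35.70)

This is a matched-pairs design, so SE = s_d/√n = 18.9/√33 = 3.2901.
Margin = 2.037 × 3.2901 = 6.7019; the interval is 29.0 ± 6.7019 = (22.30, 35.70).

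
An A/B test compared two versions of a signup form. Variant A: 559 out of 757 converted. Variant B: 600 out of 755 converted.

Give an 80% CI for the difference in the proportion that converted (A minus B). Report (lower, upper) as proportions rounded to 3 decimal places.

(-0.084, -0.028)

p̂₁ = 559/757 = 0.7384 and p̂₂ = 600/755 = 0.7947.
SE₁ = √(p̂₁(1−p̂₁)/n₁) = √(0.7384·0.2616/757) = 0.01597; SE₂ = √(0.7947·0.2053/755) = 0.01470.
Independent samples: SE of the difference = √(SE₁² + SE₂²) = √(0.0002550409 + 0.00021609) = 0.02171.
z* for 80% confidence is 1.282, so the margin of error is 1.282 × 0.02171 = 0.02783.
Point estimate p̂₁ − p̂₂ = 0.7384 − 0.7947 = -0.0563.
-0.0563 ± 0.02783 → (-0.084, -0.028).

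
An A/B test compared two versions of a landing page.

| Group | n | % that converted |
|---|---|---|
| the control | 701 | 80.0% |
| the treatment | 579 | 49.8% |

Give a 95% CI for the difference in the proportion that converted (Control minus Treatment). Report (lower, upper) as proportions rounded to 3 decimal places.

(0.252, 0.352)

Each SE is √(p̂(1−p̂)/n): √(0.8000·0.2000/701) = 0.01511 and √(0.4980·0.5020/579) = 0.02078.
SE(p̂₁ − p̂₂) = √(SE₁² + SE₂²) = √(0.0002283121 + 0.0004318084) = 0.02569, since the two samples are independent.
At 95% confidence z* = 1.960; margin = 1.960 × 0.02569 = 0.05035.
The difference is 0.8000 − 0.4980 = 0.3020, so the interval is 0.3020 ± 0.05035 = (0.252, 0.352).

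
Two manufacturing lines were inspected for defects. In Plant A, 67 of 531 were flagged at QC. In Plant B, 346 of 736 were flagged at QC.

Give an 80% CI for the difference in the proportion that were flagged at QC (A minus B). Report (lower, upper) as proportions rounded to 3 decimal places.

(-0.374, -0.314)

p̂₁ = 67/531 = 0.1262 and p̂₂ = 346/736 = 0.4701.
SE₁ = √(p̂₁(1−p̂₁)/n₁) = √(0.1262·0.8738/531) = 0.01441; SE₂ = √(0.4701·0.5299/736) = 0.01840.
Independent samples: SE of the difference = √(SE₁² + SE₂²) = √(0.0002076481 + 0.00033856) = 0.02337.
z* for 80% confidence is 1.282, so the margin of error is 1.282 × 0.02337 = 0.02996.
Point estimate p̂₁ − p̂₂ = 0.1262 − 0.4701 = -0.3439.
-0.3439 ± 0.02996 → (-0.374, -0.314).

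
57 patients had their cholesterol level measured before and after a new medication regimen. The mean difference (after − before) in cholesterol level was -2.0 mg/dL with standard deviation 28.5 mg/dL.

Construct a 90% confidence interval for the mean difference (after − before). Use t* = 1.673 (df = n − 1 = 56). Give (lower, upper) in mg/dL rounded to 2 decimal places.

(-8.32, 4.32)

This is a matched-pairs design, so SE = s_d/√n = 28.5/√57 = 3.7749.
Margin = 1.673 × 3.7749 = 6.3154; the interval is -2.0 ± 6.3154 = (-8.32, 4.32).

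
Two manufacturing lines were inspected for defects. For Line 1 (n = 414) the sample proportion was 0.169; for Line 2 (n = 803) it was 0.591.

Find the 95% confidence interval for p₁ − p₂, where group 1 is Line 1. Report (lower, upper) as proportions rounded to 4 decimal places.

(-0.4716, -0.3724)

The two standard errors are √(0.1690×0.8310/414) = 0.01842 and √(0.5910×0.4090/803) = 0.01735.
Because the samples are independent, SE_diff = √(0.01842² + 0.01735²) = 0.02530.
Using z* = 1.960 for 95%, ME = 1.960 × 0.02530 = 0.04959.
p̂₁ − p̂₂ = -0.4220; interval -0.4220 ± 0.04959 gives (-0.4716, -0.3724).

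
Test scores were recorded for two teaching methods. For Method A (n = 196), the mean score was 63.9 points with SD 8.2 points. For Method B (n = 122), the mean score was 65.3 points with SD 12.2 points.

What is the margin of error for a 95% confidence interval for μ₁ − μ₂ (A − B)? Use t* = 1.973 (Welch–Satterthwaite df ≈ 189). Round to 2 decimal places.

2.47

Standard errors of each mean: 8.2/√196 = 0.5857 and 12.2/√122 = 1.1045.
SE(x̄₁ − x̄₂) = √(0.5857² + 1.1045²) = 1.2502 for independent samples with unequal variances.
With t* = 1.973, the margin is 1.973 × 1.2502 = 2.4666.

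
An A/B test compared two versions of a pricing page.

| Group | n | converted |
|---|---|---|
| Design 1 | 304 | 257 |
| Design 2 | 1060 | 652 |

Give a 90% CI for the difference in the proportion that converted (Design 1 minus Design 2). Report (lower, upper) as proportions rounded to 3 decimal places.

Sample proportions: 257/304 = 0.8454, 652/1060 = 0.6151.
Each SE is √(p̂(1−p̂)/n): √(0.8454·0.1546/304) = 0.02073 and √(0.6151·0.3849/1060) = 0.01494.
SE(p̂₁ − p̂₂) = √(SE₁² + SE₂²) = √(0.0004297329 + 0.0002232036) = 0.02555, since the two samples are independent.
At 90% confidence z* = 1.645; margin = 1.645 × 0.02555 = 0.04203.
The difference is 0.8454 − 0.6151 = 0.2303, so the interval is 0.2303 ± 0.04203 = (0.188, 0.272).

(0.188, 0.272)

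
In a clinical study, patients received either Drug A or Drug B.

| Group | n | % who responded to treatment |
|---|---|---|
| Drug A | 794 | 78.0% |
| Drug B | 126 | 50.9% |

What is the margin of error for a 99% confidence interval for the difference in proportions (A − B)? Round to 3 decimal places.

0.121

SE₁ = √(p̂₁(1−p̂₁)/n₁) = √(0.7800·0.2200/794) = 0.01470; SE₂ = √(0.5090·0.4910/126) = 0.04454.
Independent samples: SE of the difference = √(SE₁² + SE₂²) = √(0.00021609 + 0.0019838116) = 0.04690.
z* for 99% confidence is 2.576, so the margin of error is 2.576 × 0.04690 = 0.12081.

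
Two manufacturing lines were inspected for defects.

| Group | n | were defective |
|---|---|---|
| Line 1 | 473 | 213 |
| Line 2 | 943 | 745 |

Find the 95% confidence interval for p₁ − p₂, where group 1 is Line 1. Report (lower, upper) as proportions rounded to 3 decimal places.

(-0.392, -0.288)

First, p̂₁ = 213/473 = 0.4503; p̂₂ = 745/943 = 0.7900.
The two standard errors are √(0.4503×0.5497/473) = 0.02288 and √(0.7900×0.2100/943) = 0.01326.
Because the samples are independent, SE_diff = √(0.02288² + 0.01326²) = 0.02644.
Using z* = 1.960 for 95%, ME = 1.960 × 0.02644 = 0.05182.
p̂₁ − p̂₂ = -0.3397; interval -0.3397 ± 0.05182 gives (-0.392, -0.288).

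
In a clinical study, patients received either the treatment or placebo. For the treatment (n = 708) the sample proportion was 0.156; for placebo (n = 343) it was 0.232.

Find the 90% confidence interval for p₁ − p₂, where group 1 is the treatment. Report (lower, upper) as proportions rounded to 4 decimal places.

The two standard errors are √(0.1560×0.8440/708) = 0.01364 and √(0.2320×0.7680/343) = 0.02279.
Because the samples are independent, SE_diff = √(0.01364² + 0.02279²) = 0.02656.
Using z* = 1.645 for 90%, ME = 1.645 × 0.02656 = 0.04369.
p̂₁ − p̂₂ = -0.0760; interval -0.0760 ± 0.04369 gives (-0.1197, -0.0323).

(-0.1197, -0.0323)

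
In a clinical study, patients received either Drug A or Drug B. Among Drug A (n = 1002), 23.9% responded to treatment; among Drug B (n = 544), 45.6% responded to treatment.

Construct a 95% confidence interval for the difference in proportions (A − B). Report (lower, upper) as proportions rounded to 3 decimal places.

The two standard errors are √(0.2390×0.7610/1002) = 0.01347 and √(0.4560×0.5440/544) = 0.02135.
Because the samples are independent, SE_diff = √(0.01347² + 0.02135²) = 0.02524.
Using z* = 1.960 for 95%, ME = 1.960 × 0.02524 = 0.04947.
p̂₁ − p̂₂ = -0.2170; interval -0.2170 ± 0.04947 gives (-0.266, -0.168).

(-0.266, -0.168)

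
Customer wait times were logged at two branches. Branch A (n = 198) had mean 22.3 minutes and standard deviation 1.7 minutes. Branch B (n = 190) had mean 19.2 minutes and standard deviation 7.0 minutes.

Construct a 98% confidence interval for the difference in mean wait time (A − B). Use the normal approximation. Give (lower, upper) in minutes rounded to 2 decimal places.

SE₁ = s₁/√n₁ = 1.7/√198 = 0.1208; SE₂ = 7.0/√190 = 0.5078.
Independent samples, unequal variances: SE_diff = √(SE₁² + SE₂²) = √(0.01459264 + 0.25786084) = 0.5220.
z* = 2.326, so margin of error = 2.326 × 0.5220 = 1.2142.
Difference in means = 22.3 − 19.2 = 3.1000.
3.1000 ± 1.2142 → (1.89, 4.31).

(1.89, 4.31)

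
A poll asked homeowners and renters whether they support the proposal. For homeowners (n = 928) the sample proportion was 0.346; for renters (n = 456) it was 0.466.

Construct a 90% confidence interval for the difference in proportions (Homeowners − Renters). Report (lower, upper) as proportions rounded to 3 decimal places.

The two standard errors are √(0.3460×0.6540/928) = 0.01562 and √(0.4660×0.5340/456) = 0.02336.
Because the samples are independent, SE_diff = √(0.01562² + 0.02336²) = 0.02810.
Using z* = 1.645 for 90%, ME = 1.645 × 0.02810 = 0.04622.
p̂₁ − p̂₂ = -0.1200; interval -0.1200 ± 0.04622 gives (-0.166, -0.074).

(-0.166, -0.074)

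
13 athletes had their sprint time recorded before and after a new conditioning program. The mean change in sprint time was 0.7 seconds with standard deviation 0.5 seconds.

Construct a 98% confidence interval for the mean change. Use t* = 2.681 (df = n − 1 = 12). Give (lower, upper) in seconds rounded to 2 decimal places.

Paired design: SE = s_d/√n = 0.5/√13 = 0.1387.
t* = 2.681; margin of error = 2.681 × 0.1387 = 0.3719.
0.7 ± 0.3719 → (0.33, 1.07).

(0.33, 1.07)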